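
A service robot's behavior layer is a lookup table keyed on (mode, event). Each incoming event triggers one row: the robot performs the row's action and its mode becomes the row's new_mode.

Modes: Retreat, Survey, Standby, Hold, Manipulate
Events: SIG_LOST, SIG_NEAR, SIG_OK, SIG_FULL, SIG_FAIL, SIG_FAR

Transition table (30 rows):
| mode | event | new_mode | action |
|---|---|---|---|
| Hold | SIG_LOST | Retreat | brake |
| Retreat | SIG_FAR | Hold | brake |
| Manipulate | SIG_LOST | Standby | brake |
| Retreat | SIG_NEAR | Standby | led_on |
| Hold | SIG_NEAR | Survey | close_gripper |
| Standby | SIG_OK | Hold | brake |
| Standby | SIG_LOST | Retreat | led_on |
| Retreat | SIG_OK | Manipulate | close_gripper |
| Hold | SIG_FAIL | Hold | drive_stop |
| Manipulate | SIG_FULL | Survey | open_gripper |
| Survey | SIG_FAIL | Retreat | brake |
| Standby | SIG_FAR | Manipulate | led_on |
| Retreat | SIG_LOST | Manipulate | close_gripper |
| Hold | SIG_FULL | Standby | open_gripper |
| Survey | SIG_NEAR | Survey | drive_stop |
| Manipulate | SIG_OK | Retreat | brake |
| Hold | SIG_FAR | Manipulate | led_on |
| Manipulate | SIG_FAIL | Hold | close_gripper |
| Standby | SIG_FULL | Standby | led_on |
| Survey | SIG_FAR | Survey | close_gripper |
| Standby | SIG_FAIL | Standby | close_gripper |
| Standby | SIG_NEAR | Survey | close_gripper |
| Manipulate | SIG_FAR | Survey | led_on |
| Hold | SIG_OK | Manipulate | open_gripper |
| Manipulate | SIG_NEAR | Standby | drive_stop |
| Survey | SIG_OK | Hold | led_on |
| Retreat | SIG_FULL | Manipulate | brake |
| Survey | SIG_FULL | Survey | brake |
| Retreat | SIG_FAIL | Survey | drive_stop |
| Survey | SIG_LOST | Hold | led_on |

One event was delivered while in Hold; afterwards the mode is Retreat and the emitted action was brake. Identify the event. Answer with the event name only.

SIG_LOST

try SIG_LOST: (Hold, SIG_LOST) → (Retreat, brake)  ← matches
try SIG_NEAR: (Hold, SIG_NEAR) → (Survey, close_gripper)
try SIG_OK: (Hold, SIG_OK) → (Manipulate, open_gripper)
try SIG_FULL: (Hold, SIG_FULL) → (Standby, open_gripper)
try SIG_FAIL: (Hold, SIG_FAIL) → (Hold, drive_stop)
try SIG_FAR: (Hold, SIG_FAR) → (Manipulate, led_on)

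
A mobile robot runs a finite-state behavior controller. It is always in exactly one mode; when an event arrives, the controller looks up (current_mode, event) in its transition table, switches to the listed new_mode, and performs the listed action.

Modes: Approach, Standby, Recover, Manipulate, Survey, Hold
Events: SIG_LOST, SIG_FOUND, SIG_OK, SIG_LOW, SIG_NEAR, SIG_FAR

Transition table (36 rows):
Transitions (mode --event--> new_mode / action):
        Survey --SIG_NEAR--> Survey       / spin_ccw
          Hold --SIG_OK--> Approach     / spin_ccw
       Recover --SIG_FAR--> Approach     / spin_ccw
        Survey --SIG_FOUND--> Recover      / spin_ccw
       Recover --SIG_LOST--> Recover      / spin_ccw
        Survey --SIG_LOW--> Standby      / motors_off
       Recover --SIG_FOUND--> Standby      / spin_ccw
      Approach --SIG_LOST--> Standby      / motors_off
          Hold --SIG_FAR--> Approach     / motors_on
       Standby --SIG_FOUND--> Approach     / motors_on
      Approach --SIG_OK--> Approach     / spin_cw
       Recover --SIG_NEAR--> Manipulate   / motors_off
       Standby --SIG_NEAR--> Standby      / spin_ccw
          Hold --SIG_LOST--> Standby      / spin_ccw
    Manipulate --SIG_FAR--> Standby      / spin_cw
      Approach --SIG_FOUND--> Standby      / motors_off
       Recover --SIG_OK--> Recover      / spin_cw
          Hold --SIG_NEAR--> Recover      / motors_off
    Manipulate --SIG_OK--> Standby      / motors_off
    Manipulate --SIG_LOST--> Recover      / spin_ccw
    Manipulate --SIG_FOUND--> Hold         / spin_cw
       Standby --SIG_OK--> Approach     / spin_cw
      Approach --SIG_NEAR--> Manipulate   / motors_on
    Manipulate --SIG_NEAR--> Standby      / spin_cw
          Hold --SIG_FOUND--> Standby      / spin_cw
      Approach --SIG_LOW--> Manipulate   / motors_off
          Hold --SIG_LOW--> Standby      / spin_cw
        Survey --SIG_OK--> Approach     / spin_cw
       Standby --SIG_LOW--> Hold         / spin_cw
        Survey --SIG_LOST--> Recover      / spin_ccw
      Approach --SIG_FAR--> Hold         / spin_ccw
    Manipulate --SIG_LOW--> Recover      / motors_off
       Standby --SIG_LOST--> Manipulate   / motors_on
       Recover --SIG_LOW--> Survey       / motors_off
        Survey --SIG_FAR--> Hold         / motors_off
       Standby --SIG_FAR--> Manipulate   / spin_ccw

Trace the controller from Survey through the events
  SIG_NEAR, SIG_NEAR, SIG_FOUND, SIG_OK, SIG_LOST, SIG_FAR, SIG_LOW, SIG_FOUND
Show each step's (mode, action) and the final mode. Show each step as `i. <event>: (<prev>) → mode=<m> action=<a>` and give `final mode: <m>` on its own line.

1. SIG_NEAR: (Survey) → mode=Survey action=spin_ccw
2. SIG_NEAR: (Survey) → mode=Survey action=spin_ccw
3. SIG_FOUND: (Survey) → mode=Recover action=spin_ccw
4. SIG_OK: (Recover) → mode=Recover action=spin_cw
5. SIG_LOST: (Recover) → mode=Recover action=spin_ccw
6. SIG_FAR: (Recover) → mode=Approach action=spin_ccw
7. SIG_LOW: (Approach) → mode=Manipulate action=motors_off
8. SIG_FOUND: (Manipulate) → mode=Hold action=spin_cw

final mode: Hold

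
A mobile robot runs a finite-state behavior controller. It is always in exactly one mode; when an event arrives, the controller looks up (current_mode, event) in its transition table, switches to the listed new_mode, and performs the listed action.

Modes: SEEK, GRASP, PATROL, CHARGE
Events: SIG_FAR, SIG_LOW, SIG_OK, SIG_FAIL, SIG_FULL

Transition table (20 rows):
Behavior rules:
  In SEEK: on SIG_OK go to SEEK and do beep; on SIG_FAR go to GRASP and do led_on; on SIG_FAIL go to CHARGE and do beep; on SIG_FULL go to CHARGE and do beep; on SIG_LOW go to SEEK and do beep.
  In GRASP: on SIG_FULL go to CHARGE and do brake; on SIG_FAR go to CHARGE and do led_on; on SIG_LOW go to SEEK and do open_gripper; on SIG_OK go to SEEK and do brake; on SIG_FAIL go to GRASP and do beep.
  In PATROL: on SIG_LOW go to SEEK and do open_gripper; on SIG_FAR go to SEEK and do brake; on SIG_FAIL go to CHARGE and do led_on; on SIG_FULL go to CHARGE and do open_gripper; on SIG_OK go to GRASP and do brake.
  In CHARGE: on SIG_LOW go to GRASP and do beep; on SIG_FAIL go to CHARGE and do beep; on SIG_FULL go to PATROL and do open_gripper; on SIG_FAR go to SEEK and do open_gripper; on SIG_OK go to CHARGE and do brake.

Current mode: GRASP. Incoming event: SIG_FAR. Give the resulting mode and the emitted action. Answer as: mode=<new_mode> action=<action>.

mode=CHARGE action=led_on

current mode = GRASP; filter table to that mode:
  (GRASP, SIG_FULL) → (CHARGE, brake)
  (GRASP, SIG_FAR) → (CHARGE, led_on)  ← event matches
  (GRASP, SIG_LOW) → (SEEK, open_gripper)
  (GRASP, SIG_OK) → (SEEK, brake)
  (GRASP, SIG_FAIL) → (GRASP, beep)
event = SIG_FAR selects (CHARGE, led_on)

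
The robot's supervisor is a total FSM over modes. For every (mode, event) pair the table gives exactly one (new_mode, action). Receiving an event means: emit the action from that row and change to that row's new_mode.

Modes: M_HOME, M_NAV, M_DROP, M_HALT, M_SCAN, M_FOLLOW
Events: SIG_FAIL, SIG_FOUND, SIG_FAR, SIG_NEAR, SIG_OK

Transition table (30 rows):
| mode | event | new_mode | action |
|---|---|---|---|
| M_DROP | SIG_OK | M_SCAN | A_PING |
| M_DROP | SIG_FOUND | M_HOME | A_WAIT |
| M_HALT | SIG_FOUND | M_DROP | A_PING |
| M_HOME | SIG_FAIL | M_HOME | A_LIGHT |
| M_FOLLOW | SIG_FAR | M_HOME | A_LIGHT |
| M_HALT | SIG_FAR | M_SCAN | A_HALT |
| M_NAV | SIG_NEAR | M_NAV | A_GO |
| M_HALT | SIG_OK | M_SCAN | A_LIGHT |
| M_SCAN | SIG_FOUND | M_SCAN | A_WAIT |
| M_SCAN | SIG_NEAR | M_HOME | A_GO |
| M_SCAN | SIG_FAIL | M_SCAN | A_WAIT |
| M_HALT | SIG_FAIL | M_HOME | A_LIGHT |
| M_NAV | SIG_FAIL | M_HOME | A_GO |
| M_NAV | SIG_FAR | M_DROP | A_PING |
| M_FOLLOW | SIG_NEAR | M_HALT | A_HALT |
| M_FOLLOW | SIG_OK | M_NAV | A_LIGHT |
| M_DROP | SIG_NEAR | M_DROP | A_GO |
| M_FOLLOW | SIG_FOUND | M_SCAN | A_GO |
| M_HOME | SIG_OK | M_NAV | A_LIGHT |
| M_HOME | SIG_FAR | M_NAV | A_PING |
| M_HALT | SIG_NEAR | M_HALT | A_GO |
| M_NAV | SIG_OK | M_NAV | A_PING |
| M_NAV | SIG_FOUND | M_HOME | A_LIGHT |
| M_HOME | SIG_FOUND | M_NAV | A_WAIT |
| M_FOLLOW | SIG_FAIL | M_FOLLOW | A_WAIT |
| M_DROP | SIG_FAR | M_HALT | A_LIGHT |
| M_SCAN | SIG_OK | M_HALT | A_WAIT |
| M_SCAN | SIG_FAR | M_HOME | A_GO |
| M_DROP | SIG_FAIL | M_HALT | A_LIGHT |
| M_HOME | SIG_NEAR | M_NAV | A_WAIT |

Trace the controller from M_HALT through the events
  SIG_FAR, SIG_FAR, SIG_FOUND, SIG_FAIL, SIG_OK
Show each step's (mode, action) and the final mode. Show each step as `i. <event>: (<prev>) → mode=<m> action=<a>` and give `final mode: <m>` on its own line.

final mode: M_NAV

1. SIG_FAR: (M_HALT) → mode=M_SCAN action=A_HALT
2. SIG_FAR: (M_SCAN) → mode=M_HOME action=A_GO
3. SIG_FOUND: (M_HOME) → mode=M_NAV action=A_WAIT
4. SIG_FAIL: (M_NAV) → mode=M_HOME action=A_GO
5. SIG_OK: (M_HOME) → mode=M_NAV action=A_LIGHT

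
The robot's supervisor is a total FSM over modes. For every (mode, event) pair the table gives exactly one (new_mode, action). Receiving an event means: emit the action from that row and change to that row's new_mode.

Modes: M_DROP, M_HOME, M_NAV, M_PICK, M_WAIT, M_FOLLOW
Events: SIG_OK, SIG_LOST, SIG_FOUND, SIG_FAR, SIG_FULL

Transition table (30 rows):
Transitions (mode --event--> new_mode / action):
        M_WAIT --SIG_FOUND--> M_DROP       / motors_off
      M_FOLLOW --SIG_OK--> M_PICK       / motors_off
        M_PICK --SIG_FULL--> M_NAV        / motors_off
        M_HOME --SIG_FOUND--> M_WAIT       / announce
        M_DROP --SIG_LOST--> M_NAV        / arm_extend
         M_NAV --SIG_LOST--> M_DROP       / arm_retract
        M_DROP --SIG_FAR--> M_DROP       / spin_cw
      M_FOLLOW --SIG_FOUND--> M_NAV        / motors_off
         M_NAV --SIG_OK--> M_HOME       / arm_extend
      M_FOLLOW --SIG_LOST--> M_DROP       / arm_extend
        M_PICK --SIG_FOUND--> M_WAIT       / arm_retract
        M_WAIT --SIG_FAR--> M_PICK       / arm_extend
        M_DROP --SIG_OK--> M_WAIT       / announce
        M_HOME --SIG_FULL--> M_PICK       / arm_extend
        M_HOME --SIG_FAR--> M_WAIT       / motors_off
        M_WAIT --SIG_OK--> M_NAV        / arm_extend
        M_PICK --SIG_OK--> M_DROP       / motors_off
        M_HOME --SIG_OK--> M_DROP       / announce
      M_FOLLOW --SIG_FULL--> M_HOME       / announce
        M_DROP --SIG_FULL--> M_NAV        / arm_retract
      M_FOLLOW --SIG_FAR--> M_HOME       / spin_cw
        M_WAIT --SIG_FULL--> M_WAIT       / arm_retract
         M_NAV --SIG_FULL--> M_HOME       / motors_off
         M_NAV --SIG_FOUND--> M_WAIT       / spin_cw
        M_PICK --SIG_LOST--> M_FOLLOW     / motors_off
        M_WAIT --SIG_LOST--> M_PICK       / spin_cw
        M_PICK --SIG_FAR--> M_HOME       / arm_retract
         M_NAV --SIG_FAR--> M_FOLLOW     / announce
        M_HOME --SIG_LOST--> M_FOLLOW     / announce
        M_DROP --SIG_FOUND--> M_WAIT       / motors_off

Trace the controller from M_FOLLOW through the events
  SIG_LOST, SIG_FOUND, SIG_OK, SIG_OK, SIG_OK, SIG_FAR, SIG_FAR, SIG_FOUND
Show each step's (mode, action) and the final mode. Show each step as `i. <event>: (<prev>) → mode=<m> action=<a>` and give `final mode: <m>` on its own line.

final mode: M_WAIT

1. SIG_LOST: (M_FOLLOW) → mode=M_DROP action=arm_extend
2. SIG_FOUND: (M_DROP) → mode=M_WAIT action=motors_off
3. SIG_OK: (M_WAIT) → mode=M_NAV action=arm_extend
4. SIG_OK: (M_NAV) → mode=M_HOME action=arm_extend
5. SIG_OK: (M_HOME) → mode=M_DROP action=announce
6. SIG_FAR: (M_DROP) → mode=M_DROP action=spin_cw
7. SIG_FAR: (M_DROP) → mode=M_DROP action=spin_cw
8. SIG_FOUND: (M_DROP) → mode=M_WAIT action=motors_off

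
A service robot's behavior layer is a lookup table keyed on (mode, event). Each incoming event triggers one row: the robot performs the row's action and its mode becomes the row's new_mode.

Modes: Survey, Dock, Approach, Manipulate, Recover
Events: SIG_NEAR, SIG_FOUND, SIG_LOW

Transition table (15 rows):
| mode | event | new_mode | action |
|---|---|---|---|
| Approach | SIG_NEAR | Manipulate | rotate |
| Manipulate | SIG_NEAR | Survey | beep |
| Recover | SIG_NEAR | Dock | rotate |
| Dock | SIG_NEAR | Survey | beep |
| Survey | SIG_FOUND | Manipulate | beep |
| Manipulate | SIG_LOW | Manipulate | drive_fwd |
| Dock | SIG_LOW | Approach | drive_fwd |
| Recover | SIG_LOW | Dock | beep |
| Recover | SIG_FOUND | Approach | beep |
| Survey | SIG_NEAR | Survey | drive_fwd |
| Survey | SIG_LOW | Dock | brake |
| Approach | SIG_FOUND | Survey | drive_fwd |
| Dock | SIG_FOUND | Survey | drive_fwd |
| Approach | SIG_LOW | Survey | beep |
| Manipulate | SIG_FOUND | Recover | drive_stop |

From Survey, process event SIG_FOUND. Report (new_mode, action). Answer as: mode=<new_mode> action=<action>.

mode=Manipulate action=beep

current mode = Survey; filter table to that mode:
  (Survey, SIG_FOUND) → (Manipulate, beep)  ← event matches
  (Survey, SIG_NEAR) → (Survey, drive_fwd)
  (Survey, SIG_LOW) → (Dock, brake)
event = SIG_FOUND selects (Manipulate, beep)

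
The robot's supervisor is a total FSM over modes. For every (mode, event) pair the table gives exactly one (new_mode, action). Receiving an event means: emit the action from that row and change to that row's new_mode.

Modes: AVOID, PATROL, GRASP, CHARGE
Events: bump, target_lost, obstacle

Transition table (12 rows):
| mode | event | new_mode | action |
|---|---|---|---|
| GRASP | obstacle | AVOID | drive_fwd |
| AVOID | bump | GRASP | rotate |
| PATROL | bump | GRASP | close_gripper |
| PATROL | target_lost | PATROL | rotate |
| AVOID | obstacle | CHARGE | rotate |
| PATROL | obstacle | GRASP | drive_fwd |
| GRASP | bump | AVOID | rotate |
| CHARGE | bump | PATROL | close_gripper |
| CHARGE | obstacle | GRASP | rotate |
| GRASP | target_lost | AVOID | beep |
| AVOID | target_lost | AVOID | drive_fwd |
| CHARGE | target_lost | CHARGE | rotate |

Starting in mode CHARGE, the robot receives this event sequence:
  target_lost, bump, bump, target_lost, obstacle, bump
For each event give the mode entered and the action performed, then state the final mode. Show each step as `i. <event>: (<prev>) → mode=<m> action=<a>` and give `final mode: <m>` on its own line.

1. target_lost: (CHARGE) → mode=CHARGE action=rotate
2. bump: (CHARGE) → mode=PATROL action=close_gripper
3. bump: (PATROL) → mode=GRASP action=close_gripper
4. target_lost: (GRASP) → mode=AVOID action=beep
5. obstacle: (AVOID) → mode=CHARGE action=rotate
6. bump: (CHARGE) → mode=PATROL action=close_gripper

final mode: PATROL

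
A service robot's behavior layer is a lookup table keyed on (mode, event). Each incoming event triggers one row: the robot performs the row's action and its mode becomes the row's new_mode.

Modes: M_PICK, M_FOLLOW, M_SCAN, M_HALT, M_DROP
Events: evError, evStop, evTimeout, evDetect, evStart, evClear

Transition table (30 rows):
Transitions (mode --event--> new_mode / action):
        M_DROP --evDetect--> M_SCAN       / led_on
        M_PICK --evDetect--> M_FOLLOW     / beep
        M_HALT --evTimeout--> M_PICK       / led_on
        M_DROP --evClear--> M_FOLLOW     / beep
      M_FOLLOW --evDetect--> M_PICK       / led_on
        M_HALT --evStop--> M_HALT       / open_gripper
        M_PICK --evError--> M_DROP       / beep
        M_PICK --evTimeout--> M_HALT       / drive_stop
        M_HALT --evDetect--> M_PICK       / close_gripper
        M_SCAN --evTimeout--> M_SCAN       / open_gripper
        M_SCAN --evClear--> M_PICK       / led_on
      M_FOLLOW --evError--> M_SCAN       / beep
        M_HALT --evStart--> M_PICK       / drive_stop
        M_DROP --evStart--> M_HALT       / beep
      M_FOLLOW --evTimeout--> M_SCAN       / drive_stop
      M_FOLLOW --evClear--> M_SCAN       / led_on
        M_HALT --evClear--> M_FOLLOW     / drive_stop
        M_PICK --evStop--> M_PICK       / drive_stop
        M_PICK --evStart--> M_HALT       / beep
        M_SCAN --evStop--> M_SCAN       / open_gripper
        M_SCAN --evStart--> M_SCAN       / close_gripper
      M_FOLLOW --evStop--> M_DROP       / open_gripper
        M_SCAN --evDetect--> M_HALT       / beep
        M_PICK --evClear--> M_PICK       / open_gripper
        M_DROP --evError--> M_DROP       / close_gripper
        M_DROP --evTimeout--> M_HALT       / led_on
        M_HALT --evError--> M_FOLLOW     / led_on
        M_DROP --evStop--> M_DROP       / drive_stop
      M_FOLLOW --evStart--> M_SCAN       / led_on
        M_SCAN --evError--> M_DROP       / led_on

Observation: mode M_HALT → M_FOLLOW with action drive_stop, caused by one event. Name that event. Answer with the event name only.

evClear

try evError: (M_HALT, evError) → (M_FOLLOW, led_on)
try evStop: (M_HALT, evStop) → (M_HALT, open_gripper)
try evTimeout: (M_HALT, evTimeout) → (M_PICK, led_on)
try evDetect: (M_HALT, evDetect) → (M_PICK, close_gripper)
try evStart: (M_HALT, evStart) → (M_PICK, drive_stop)
try evClear: (M_HALT, evClear) → (M_FOLLOW, drive_stop)  ← matches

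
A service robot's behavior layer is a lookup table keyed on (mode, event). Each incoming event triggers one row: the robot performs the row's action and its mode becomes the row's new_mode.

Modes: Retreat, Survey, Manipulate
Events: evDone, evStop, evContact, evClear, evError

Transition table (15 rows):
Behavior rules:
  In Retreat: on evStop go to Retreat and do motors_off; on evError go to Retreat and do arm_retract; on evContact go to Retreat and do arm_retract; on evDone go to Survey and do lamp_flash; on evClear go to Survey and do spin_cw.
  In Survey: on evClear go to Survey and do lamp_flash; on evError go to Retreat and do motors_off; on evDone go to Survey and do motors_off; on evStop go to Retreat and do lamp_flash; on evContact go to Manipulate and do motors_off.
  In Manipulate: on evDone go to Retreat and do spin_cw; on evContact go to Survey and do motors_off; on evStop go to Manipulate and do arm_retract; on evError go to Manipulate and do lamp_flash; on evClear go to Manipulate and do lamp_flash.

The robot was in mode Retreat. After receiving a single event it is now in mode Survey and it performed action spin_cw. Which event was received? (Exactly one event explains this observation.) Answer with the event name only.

evClear

try evDone: (Retreat, evDone) → (Survey, lamp_flash)
try evStop: (Retreat, evStop) → (Retreat, motors_off)
try evContact: (Retreat, evContact) → (Retreat, arm_retract)
try evClear: (Retreat, evClear) → (Survey, spin_cw)  ← matches
try evError: (Retreat, evError) → (Retreat, arm_retract)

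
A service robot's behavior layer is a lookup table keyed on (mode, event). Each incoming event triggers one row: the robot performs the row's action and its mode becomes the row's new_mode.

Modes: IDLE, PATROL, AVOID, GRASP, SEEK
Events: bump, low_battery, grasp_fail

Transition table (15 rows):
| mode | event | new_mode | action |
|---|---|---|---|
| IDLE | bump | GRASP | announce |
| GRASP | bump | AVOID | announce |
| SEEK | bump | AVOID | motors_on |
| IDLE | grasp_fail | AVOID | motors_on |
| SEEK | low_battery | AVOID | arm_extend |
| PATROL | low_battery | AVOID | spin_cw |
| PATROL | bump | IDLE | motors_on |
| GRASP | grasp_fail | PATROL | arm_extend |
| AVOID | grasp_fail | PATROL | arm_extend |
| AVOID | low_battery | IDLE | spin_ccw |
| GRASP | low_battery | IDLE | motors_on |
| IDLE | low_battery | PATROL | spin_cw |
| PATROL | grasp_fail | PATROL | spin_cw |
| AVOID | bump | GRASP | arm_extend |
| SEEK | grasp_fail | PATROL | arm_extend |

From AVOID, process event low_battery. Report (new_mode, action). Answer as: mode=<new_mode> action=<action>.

mode=IDLE action=spin_ccw

current mode = AVOID; filter table to that mode:
  (AVOID, grasp_fail) → (PATROL, arm_extend)
  (AVOID, low_battery) → (IDLE, spin_ccw)  ← event matches
  (AVOID, bump) → (GRASP, arm_extend)
event = low_battery selects (IDLE, spin_ccw)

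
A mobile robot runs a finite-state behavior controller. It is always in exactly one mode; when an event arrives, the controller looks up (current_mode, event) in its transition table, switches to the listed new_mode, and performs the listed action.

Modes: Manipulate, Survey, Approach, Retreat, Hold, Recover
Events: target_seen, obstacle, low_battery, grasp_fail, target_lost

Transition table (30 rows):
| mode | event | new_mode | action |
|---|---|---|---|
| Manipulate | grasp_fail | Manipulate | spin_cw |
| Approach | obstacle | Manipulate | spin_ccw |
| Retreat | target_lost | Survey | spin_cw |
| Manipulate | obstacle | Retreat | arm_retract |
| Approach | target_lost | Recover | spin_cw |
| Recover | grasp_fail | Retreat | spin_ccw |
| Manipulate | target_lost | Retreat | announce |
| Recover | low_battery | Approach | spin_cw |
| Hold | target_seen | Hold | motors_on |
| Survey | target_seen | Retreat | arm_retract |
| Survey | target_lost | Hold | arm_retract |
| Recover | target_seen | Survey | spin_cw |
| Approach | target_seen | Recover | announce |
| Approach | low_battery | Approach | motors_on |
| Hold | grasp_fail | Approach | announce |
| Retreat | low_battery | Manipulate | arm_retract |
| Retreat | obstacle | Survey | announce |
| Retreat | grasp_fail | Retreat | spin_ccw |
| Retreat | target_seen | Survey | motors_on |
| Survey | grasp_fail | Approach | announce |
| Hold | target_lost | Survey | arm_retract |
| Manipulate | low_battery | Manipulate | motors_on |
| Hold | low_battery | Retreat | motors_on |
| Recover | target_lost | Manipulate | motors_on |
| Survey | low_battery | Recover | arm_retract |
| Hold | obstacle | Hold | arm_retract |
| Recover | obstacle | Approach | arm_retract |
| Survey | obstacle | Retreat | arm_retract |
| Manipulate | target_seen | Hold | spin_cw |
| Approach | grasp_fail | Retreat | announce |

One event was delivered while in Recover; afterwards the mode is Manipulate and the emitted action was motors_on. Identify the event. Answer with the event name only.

target_lost

try target_seen: (Recover, target_seen) → (Survey, spin_cw)
try obstacle: (Recover, obstacle) → (Approach, arm_retract)
try low_battery: (Recover, low_battery) → (Approach, spin_cw)
try grasp_fail: (Recover, grasp_fail) → (Retreat, spin_ccw)
try target_lost: (Recover, target_lost) → (Manipulate, motors_on)  ← matches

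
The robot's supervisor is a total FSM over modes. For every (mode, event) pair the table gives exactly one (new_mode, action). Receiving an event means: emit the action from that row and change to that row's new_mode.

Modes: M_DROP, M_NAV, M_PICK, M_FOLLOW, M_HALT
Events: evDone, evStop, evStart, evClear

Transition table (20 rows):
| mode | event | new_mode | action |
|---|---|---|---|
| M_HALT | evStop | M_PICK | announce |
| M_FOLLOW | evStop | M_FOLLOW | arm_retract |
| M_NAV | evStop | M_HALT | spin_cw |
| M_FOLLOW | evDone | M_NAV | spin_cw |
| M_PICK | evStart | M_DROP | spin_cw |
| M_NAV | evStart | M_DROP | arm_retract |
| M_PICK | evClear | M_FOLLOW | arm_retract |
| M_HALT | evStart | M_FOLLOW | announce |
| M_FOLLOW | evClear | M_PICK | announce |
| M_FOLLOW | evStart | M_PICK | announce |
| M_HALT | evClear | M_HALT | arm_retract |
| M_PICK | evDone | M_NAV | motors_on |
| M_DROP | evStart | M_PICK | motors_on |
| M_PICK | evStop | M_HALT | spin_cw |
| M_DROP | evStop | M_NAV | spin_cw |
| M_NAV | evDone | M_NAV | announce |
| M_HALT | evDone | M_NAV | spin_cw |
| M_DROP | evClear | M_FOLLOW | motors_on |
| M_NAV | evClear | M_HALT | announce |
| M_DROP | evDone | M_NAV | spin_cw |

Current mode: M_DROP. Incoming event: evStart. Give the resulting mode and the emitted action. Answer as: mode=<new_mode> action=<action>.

current mode = M_DROP; filter table to that mode:
  (M_DROP, evStart) → (M_PICK, motors_on)  ← event matches
  (M_DROP, evStop) → (M_NAV, spin_cw)
  (M_DROP, evClear) → (M_FOLLOW, motors_on)
  (M_DROP, evDone) → (M_NAV, spin_cw)
event = evStart selects (M_PICK, motors_on)

mode=M_PICK action=motors_on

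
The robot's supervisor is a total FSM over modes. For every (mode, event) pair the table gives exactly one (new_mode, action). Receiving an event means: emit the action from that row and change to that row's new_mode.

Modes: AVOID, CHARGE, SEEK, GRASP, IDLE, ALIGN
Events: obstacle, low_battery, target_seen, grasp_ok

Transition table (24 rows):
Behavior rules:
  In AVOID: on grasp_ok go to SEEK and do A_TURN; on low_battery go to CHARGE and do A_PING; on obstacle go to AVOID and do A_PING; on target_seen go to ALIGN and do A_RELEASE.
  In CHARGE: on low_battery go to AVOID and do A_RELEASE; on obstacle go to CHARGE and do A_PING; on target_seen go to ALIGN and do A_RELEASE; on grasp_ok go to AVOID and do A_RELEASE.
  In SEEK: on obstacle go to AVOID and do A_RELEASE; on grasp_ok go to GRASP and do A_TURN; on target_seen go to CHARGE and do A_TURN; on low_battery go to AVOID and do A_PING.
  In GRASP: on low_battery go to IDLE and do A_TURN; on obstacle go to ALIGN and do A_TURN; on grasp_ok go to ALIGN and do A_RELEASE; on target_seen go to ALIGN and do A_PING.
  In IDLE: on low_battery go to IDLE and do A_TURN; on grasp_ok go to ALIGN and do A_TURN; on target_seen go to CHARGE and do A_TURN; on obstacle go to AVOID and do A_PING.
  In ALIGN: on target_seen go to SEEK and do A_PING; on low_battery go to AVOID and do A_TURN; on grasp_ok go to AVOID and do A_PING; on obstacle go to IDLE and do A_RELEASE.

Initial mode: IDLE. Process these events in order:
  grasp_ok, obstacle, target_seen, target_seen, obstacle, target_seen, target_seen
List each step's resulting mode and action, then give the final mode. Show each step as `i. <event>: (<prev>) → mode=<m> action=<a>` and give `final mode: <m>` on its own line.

1. grasp_ok: (IDLE) → mode=ALIGN action=A_TURN
2. obstacle: (ALIGN) → mode=IDLE action=A_RELEASE
3. target_seen: (IDLE) → mode=CHARGE action=A_TURN
4. target_seen: (CHARGE) → mode=ALIGN action=A_RELEASE
5. obstacle: (ALIGN) → mode=IDLE action=A_RELEASE
6. target_seen: (IDLE) → mode=CHARGE action=A_TURN
7. target_seen: (CHARGE) → mode=ALIGN action=A_RELEASE

final mode: ALIGN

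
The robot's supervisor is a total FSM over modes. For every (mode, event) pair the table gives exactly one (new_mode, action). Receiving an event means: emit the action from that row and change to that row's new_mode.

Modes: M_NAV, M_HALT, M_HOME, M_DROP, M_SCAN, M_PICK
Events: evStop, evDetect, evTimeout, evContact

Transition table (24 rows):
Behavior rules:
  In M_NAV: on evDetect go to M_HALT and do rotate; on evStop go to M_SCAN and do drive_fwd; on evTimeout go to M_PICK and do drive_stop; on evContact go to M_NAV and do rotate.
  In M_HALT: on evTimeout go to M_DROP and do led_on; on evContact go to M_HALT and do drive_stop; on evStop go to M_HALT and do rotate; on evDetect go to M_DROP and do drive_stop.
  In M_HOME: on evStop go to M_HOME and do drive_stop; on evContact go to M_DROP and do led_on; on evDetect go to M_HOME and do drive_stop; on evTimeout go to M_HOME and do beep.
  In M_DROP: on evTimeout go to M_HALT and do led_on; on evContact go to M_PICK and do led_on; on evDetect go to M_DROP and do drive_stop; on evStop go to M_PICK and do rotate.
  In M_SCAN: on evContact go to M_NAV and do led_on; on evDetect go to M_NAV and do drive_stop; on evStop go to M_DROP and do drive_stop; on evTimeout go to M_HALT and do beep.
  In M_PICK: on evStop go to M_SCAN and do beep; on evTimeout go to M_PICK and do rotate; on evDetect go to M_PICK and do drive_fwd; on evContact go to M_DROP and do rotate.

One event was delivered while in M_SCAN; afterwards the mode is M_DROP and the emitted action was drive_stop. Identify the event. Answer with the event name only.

try evStop: (M_SCAN, evStop) → (M_DROP, drive_stop)  ← matches
try evDetect: (M_SCAN, evDetect) → (M_NAV, drive_stop)
try evTimeout: (M_SCAN, evTimeout) → (M_HALT, beep)
try evContact: (M_SCAN, evContact) → (M_NAV, led_on)

evStop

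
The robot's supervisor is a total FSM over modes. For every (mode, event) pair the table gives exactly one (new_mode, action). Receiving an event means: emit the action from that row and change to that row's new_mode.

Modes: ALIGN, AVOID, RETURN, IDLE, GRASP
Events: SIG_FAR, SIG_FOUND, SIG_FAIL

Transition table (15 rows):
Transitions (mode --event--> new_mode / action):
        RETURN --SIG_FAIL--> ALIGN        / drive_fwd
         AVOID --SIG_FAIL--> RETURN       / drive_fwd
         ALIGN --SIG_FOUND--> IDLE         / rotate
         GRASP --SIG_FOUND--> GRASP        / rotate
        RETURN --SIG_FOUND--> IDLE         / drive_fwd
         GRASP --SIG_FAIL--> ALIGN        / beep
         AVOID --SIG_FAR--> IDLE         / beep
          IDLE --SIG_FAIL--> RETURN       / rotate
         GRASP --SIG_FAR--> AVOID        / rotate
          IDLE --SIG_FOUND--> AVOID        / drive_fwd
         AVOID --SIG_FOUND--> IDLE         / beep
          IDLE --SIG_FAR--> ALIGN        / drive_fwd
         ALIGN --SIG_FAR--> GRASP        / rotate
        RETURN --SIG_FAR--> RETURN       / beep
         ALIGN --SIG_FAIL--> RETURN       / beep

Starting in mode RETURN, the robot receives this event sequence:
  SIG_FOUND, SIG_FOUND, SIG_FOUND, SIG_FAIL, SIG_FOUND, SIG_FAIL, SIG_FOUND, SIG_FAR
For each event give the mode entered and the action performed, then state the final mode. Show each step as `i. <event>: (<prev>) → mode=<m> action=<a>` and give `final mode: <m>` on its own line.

1. SIG_FOUND: (RETURN) → mode=IDLE action=drive_fwd
2. SIG_FOUND: (IDLE) → mode=AVOID action=drive_fwd
3. SIG_FOUND: (AVOID) → mode=IDLE action=beep
4. SIG_FAIL: (IDLE) → mode=RETURN action=rotate
5. SIG_FOUND: (RETURN) → mode=IDLE action=drive_fwd
6. SIG_FAIL: (IDLE) → mode=RETURN action=rotate
7. SIG_FOUND: (RETURN) → mode=IDLE action=drive_fwd
8. SIG_FAR: (IDLE) → mode=ALIGN action=drive_fwd

final mode: ALIGN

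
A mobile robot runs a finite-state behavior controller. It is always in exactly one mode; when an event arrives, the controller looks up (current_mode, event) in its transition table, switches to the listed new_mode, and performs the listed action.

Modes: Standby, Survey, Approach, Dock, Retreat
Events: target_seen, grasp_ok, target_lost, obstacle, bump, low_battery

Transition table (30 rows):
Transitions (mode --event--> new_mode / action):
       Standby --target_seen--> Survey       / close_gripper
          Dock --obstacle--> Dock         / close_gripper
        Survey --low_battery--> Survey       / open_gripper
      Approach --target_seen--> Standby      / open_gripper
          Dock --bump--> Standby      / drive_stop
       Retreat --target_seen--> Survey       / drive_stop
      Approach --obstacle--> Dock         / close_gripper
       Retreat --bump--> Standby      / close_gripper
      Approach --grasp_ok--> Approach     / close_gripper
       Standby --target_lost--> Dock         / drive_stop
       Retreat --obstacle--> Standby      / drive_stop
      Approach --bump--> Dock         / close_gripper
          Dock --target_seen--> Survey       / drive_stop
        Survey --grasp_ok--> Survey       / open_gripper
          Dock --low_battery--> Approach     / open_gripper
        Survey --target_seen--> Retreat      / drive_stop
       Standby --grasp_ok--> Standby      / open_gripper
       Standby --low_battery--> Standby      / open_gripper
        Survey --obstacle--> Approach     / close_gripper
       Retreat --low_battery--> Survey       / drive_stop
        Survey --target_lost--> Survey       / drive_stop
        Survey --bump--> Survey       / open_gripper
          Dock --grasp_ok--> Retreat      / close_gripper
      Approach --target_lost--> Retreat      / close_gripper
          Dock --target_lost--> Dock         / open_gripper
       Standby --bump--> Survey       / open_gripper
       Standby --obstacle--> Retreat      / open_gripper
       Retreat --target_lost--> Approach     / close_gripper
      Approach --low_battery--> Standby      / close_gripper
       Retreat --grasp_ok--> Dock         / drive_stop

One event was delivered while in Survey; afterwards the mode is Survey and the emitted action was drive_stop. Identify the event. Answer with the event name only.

try target_seen: (Survey, target_seen) → (Retreat, drive_stop)
try grasp_ok: (Survey, grasp_ok) → (Survey, open_gripper)
try target_lost: (Survey, target_lost) → (Survey, drive_stop)  ← matches
try obstacle: (Survey, obstacle) → (Approach, close_gripper)
try bump: (Survey, bump) → (Survey, open_gripper)
try low_battery: (Survey, low_battery) → (Survey, open_gripper)

target_lost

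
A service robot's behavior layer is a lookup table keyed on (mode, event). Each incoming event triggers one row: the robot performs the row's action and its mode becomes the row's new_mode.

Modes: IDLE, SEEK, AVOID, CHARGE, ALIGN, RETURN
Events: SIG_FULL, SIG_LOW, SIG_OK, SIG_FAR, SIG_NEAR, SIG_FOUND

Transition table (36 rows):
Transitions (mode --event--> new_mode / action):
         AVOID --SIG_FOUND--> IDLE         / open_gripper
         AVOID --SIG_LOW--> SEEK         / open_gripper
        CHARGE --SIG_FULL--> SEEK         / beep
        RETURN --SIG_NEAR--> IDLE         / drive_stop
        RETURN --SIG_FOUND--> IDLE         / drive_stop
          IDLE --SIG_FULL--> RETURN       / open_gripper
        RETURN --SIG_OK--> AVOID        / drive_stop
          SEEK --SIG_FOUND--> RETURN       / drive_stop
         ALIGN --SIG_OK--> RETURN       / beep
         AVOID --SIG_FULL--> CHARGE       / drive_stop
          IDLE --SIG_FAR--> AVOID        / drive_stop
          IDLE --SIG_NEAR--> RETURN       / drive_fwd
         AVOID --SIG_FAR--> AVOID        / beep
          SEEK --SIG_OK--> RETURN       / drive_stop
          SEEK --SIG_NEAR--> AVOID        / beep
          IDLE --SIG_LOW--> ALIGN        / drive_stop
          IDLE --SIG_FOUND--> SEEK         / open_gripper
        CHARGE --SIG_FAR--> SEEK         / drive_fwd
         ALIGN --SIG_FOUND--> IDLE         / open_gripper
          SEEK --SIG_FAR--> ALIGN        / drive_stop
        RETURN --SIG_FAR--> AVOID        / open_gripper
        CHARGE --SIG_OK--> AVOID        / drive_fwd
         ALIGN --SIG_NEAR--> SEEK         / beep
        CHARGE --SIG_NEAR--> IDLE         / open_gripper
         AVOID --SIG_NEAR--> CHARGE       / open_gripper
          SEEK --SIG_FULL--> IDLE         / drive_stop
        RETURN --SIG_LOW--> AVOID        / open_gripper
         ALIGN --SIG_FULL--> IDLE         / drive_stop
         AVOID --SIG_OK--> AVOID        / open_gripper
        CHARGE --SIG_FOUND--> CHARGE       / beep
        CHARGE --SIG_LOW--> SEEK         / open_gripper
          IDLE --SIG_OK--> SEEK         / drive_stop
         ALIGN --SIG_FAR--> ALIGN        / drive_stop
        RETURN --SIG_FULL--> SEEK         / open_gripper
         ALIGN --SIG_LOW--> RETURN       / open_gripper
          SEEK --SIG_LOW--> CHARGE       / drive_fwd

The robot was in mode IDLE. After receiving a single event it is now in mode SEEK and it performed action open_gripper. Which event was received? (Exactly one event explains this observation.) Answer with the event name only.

try SIG_FULL: (IDLE, SIG_FULL) → (RETURN, open_gripper)
try SIG_LOW: (IDLE, SIG_LOW) → (ALIGN, drive_stop)
try SIG_OK: (IDLE, SIG_OK) → (SEEK, drive_stop)
try SIG_FAR: (IDLE, SIG_FAR) → (AVOID, drive_stop)
try SIG_NEAR: (IDLE, SIG_NEAR) → (RETURN, drive_fwd)
try SIG_FOUND: (IDLE, SIG_FOUND) → (SEEK, open_gripper)  ← matches

SIG_FOUND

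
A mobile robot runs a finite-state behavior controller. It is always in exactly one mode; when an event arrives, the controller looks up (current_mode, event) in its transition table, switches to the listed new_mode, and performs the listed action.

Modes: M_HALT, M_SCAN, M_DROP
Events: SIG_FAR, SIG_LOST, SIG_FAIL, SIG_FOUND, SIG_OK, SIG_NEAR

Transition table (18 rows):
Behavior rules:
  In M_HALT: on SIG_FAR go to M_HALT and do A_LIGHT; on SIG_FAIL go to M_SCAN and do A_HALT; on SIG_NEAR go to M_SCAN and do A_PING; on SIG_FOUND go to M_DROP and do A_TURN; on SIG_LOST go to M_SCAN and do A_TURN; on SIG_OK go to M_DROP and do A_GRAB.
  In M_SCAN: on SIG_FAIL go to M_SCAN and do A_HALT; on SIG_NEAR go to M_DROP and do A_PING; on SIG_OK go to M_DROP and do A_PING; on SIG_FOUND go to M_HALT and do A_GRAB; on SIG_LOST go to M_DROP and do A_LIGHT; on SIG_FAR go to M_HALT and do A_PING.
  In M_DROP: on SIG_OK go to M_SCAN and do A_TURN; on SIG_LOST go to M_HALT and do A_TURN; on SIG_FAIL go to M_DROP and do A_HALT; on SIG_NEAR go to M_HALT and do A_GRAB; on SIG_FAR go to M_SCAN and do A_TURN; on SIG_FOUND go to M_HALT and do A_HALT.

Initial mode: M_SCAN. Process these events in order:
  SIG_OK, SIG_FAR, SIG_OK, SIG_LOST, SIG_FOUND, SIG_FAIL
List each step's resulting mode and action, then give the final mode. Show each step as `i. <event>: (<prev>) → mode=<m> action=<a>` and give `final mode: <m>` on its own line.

1. SIG_OK: (M_SCAN) → mode=M_DROP action=A_PING
2. SIG_FAR: (M_DROP) → mode=M_SCAN action=A_TURN
3. SIG_OK: (M_SCAN) → mode=M_DROP action=A_PING
4. SIG_LOST: (M_DROP) → mode=M_HALT action=A_TURN
5. SIG_FOUND: (M_HALT) → mode=M_DROP action=A_TURN
6. SIG_FAIL: (M_DROP) → mode=M_DROP action=A_HALT

final mode: M_DROP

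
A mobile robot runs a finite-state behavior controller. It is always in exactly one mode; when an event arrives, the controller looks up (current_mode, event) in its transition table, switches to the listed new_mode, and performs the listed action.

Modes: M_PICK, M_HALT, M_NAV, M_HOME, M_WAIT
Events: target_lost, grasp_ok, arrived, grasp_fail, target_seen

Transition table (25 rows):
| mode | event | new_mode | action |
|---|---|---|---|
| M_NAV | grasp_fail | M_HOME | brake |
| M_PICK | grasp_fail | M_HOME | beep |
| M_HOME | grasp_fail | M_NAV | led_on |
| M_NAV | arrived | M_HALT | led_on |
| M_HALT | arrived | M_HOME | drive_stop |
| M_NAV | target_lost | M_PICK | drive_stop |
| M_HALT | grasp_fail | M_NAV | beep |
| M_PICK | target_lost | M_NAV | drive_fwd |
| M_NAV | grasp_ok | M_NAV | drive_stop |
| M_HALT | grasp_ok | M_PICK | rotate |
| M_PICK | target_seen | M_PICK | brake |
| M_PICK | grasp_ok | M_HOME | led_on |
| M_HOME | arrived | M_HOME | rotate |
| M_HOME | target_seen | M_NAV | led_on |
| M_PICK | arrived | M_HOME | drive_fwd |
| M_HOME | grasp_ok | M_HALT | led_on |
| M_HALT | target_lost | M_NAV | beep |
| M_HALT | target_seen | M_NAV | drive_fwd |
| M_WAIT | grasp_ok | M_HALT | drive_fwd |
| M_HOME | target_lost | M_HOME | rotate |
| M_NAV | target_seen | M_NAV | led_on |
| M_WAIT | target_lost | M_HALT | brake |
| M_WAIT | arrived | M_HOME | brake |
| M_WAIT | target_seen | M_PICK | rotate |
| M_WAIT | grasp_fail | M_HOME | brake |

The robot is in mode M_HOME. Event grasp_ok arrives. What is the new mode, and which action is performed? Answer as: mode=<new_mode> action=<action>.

current mode = M_HOME; filter table to that mode:
  (M_HOME, grasp_fail) → (M_NAV, led_on)
  (M_HOME, arrived) → (M_HOME, rotate)
  (M_HOME, target_seen) → (M_NAV, led_on)
  (M_HOME, grasp_ok) → (M_HALT, led_on)  ← event matches
  (M_HOME, target_lost) → (M_HOME, rotate)
event = grasp_ok selects (M_HALT, led_on)

mode=M_HALT action=led_on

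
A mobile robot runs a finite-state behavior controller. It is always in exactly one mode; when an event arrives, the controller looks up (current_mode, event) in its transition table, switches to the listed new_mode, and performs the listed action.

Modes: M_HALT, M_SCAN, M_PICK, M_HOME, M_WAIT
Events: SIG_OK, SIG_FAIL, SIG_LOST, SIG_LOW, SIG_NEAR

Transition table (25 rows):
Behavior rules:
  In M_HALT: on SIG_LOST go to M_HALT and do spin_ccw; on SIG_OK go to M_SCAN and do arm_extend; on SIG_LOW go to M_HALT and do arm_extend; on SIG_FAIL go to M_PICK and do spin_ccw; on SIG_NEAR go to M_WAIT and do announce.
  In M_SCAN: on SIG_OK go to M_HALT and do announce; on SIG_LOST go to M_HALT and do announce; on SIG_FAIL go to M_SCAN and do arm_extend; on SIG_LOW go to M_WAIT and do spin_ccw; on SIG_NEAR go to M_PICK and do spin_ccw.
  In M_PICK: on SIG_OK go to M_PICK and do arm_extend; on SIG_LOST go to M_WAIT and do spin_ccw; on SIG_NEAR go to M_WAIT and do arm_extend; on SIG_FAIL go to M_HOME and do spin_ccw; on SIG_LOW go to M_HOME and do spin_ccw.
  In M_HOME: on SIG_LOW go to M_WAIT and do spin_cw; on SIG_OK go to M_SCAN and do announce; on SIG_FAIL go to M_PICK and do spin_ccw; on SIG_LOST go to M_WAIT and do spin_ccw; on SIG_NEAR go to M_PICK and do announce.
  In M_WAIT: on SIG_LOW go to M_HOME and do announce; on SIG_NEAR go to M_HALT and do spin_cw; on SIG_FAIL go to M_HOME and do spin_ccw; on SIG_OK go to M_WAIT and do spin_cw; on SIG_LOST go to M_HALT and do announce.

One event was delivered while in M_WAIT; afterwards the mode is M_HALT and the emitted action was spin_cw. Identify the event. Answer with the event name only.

SIG_NEAR

try SIG_OK: (M_WAIT, SIG_OK) → (M_WAIT, spin_cw)
try SIG_FAIL: (M_WAIT, SIG_FAIL) → (M_HOME, spin_ccw)
try SIG_LOST: (M_WAIT, SIG_LOST) → (M_HALT, announce)
try SIG_LOW: (M_WAIT, SIG_LOW) → (M_HOME, announce)
try SIG_NEAR: (M_WAIT, SIG_NEAR) → (M_HALT, spin_cw)  ← matches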